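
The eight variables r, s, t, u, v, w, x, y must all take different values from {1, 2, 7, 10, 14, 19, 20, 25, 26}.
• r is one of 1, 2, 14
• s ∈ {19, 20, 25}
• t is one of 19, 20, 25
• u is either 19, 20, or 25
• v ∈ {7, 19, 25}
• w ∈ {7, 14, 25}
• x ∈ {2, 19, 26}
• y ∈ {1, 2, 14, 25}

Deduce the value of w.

The 8 variables together cover exactly {1, 2, 7, 14, 19, 20, 25, 26} — 8 values for 8 variables — and 26 appears only in x's list, so x = 26.
The 3 variables s, t, u are confined to {19, 20, 25}, which locks those values in; drop them from v, w, y.
v has just one choice, so v = 7. Strike 7 from w.
So w = 14.

14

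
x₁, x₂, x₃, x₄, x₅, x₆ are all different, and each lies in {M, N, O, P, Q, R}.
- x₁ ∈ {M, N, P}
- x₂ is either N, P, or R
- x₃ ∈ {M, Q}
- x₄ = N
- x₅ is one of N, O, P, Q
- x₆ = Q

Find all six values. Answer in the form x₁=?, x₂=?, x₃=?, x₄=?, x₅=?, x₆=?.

x₄ must be N (only option left). Remove N from x₁, x₂, x₅.
x₆ must be Q (only option left). So x₃, x₅ can't be Q.
x₃ must be M (only option left). Eliminate M elsewhere: x₁.
x₁'s domain is down to {P}, so x₁ = P. Strike P from x₂, x₅.
x₂ has just one choice, so x₂ = R.
That leaves x₅ = O.

x₁=P, x₂=R, x₃=M, x₄=N, x₅=O, x₆=Q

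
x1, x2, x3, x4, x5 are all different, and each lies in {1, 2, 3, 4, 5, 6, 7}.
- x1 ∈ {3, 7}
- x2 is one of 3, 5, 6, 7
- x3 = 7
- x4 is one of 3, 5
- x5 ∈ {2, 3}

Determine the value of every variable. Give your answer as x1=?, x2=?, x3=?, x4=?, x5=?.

x1=3, x2=6, x3=7, x4=5, x5=2

x3 has just one choice, so x3 = 7. So x1, x2 can't be 7.
That leaves x1 = 3. Strike 3 from x2, x4, x5.
x4's domain is down to {5}, so x4 = 5. Strike 5 from x2.
x5 must be 2 (only option left).
x2 must be 6 (only option left).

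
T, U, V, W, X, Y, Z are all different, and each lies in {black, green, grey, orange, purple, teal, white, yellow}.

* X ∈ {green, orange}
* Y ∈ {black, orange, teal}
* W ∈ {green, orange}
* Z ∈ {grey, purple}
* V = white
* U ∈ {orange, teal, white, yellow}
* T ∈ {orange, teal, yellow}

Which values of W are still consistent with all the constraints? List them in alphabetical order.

green, orange

V must be white (only option left). Eliminate white elsewhere: U.
W and X between them cover only {green, orange} — a naked pair. Remove those values from T, U, Y.
T and U between them cover only {teal, yellow} — a naked pair. Remove those values from Y.
Y's domain is down to {black}, so Y = black.
No further eliminations apply; W can still be any of green, orange.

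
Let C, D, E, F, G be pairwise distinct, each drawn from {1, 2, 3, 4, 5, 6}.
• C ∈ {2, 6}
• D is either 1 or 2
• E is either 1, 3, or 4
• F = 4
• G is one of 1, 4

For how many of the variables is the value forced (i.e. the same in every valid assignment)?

5

F must be 4 (only option left). So E, G can't be 4.
G's domain is down to {1}, so G = 1. So D, E can't be 1.
D's domain is down to {2}, so D = 2. So C can't be 2.
E has just one choice, so E = 3.
C's domain is down to {6}, so C = 6.
Every variable is fixed: C=6, D=2, E=3, F=4, G=1. That makes 5.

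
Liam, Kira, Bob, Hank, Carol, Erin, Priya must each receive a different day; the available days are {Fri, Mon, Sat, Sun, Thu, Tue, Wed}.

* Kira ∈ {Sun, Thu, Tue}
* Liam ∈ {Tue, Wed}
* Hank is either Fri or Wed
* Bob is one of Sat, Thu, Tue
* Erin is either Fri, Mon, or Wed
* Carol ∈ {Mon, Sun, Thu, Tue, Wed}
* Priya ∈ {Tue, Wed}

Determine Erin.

Mon

The 7 variables draw from only 7 values {Fri, Mon, Sat, Sun, Thu, Tue, Wed}, so each is used; only Bob can be Sat, hence Bob = Sat.
Liam and Priya share exactly the 2 values {Tue, Wed}; by pigeonhole those values go to them, so strike Tue, Wed from Kira, Hank, Carol, Erin.
Hank has just one choice, so Hank = Fri. Eliminate Fri elsewhere: Erin.
So Erin = Mon.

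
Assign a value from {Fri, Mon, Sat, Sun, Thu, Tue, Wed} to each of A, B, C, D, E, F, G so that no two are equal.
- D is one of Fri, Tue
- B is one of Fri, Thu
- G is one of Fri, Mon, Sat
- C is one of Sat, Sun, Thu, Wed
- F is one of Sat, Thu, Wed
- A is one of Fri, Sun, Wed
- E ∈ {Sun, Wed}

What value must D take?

Tue

The 7 variables draw from only 7 values {Fri, Mon, Sat, Sun, Thu, Tue, Wed}, so each is used; only G can be Mon, hence G = Mon.
Among the 6 still-open variables, Tue fits only D (and all 6 values in {Fri, Sat, Sun, Thu, Tue, Wed} must be used), so D = Tue.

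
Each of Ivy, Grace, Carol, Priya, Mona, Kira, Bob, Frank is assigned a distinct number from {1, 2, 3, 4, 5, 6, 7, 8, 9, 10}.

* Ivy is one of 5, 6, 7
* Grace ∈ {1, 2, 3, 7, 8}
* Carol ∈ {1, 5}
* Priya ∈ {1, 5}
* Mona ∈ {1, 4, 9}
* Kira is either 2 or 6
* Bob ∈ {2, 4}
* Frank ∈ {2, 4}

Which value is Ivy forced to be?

The 2 variables Carol and Priya are confined to {1, 5}, which locks those values in; drop them from Ivy, Grace, Mona.
The 2 variables Bob and Frank are confined to {2, 4}, which locks those values in; drop them from Grace, Mona, Kira.
Mona has just one choice, so Mona = 9.
Kira must be 6 (only option left). Strike 6 from Ivy.
So Ivy = 7.

7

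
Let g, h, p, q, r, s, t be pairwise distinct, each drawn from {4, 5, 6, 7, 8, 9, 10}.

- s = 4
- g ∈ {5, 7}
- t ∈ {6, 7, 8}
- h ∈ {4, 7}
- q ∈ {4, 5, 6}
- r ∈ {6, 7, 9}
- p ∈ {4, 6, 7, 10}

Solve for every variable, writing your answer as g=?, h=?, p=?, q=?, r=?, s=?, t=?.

s's domain is down to {4}, so s = 4. Strike 4 from h, p, q.
h has just one choice, so h = 7. Eliminate 7 elsewhere: g, p, r, t.
That leaves g = 5. Eliminate 5 elsewhere: q.
That leaves q = 6. Remove 6 from p, r, t.
r has just one choice, so r = 9.
That leaves t = 8.
p's domain is down to {10}, so p = 10.

g=5, h=7, p=10, q=6, r=9, s=4, t=8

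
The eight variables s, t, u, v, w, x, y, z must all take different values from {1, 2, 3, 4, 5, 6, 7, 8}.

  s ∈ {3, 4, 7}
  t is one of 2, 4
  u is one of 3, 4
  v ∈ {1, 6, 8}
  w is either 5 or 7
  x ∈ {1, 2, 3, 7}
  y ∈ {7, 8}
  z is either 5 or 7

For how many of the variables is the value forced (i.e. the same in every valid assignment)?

The 8 variables together cover exactly {1, 2, 3, 4, 5, 6, 7, 8} — 8 values for 8 variables — and 6 appears only in v's list, so v = 6.
Among the 7 still-open variables, 1 fits only x (and all 7 values in {1, 2, 3, 4, 5, 7, 8} must be used), so x = 1.
The 6 still-open variables draw from only 6 values {2, 3, 4, 5, 7, 8}, so each is used; only t can be 2, hence t = 2.
The 5 still-open variables draw from only 5 values {3, 4, 5, 7, 8}, so each is used; only y can be 8, hence y = 8.
w and z between them cover only {5, 7} — a naked pair. Remove those values from s.
Determined: t=2, v=6, x=1, y=8. The other variables each still have more than one consistent value. That makes 4.

4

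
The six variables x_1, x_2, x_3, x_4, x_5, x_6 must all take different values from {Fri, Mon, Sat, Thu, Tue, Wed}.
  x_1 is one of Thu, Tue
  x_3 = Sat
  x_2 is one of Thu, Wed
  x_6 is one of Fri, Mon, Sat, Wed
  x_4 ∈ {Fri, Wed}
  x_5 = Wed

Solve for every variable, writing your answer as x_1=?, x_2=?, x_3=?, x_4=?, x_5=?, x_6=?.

x_1=Tue, x_2=Thu, x_3=Sat, x_4=Fri, x_5=Wed, x_6=Mon

x_3 must be Sat (only option left). Strike Sat from x_6.
x_5's domain is down to {Wed}, so x_5 = Wed. So x_2, x_4, x_6 can't be Wed.
That leaves x_2 = Thu. Strike Thu from x_1.
x_4 has just one choice, so x_4 = Fri. Eliminate Fri elsewhere: x_6.
That leaves x_6 = Mon.
That leaves x_1 = Tue.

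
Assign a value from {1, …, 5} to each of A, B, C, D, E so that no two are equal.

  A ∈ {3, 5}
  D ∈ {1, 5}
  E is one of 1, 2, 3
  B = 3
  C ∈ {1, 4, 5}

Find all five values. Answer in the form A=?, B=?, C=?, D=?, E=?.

B's domain is down to {3}, so B = 3. So A, E can't be 3.
A has just one choice, so A = 5. So C, D can't be 5.
That leaves D = 1. Remove 1 from C, E.
That leaves E = 2.
C must be 4 (only option left).

A=5, B=3, C=4, D=1, E=2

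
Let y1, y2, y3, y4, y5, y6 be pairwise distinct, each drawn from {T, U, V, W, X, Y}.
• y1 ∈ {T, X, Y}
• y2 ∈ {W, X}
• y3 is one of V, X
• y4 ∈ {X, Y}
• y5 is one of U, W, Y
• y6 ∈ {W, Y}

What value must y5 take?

Among the 6 variables, T fits only y1 (and all 6 values in {T, U, V, W, X, Y} must be used), so y1 = T.
Among the 5 still-open variables, U fits only y5 (and all 5 values in {U, V, W, X, Y} must be used), so y5 = U.

U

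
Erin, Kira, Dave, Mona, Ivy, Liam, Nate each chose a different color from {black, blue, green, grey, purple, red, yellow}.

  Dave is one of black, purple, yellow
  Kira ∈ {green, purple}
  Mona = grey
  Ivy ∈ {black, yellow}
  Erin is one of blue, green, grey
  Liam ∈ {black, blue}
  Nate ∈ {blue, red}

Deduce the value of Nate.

red

Mona has just one choice, so Mona = grey. So Erin can't be grey.
The 6 still-open variables draw from only 6 values {black, blue, green, purple, red, yellow}, so each is used; only Nate can be red, hence Nate = red.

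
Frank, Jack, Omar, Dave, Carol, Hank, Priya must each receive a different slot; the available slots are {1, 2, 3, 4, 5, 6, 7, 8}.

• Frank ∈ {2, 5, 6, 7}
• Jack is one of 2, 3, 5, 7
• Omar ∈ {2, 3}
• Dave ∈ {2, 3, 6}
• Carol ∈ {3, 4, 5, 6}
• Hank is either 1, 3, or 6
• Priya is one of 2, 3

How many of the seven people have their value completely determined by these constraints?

3

The 7 variables together cover exactly {1, 2, 3, 4, 5, 6, 7} — 7 values for 7 variables — and 1 appears only in Hank's list, so Hank = 1.
The 6 still-open variables together cover exactly {2, 3, 4, 5, 6, 7} — 6 values for 6 variables — and 4 appears only in Carol's list, so Carol = 4.
Omar and Priya share exactly the 2 values {2, 3}; by pigeonhole those values go to them, so strike 2, 3 from Frank, Jack, Dave.
Dave's domain is down to {6}, so Dave = 6. Strike 6 from Frank.
Determined: Dave=6, Carol=4, Hank=1. The other people each still have more than one consistent value. That makes 3.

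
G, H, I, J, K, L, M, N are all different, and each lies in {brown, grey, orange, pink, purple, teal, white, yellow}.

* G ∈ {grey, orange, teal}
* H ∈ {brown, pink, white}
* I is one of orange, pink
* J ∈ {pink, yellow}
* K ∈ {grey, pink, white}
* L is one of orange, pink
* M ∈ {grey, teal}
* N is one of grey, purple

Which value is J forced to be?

The 8 variables together cover exactly {brown, grey, orange, pink, purple, teal, white, yellow} — 8 values for 8 variables — and brown appears only in H's list, so H = brown.
The 7 still-open variables together cover exactly {grey, orange, pink, purple, teal, white, yellow} — 7 values for 7 variables — and purple appears only in N's list, so N = purple.
The 6 still-open variables draw from only 6 values {grey, orange, pink, teal, white, yellow}, so each is used; only K can be white, hence K = white.
Among the 5 still-open variables, yellow fits only J (and all 5 values in {grey, orange, pink, teal, yellow} must be used), so J = yellow.

yellow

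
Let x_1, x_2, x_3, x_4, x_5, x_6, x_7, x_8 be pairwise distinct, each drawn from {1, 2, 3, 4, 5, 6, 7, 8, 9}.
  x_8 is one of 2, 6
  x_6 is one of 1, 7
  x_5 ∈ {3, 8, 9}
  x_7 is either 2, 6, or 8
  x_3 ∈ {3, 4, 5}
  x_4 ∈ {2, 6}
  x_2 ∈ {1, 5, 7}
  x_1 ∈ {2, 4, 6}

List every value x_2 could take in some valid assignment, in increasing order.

1, 5, 7

x_4 and x_8 share exactly the 2 values {2, 6}; by pigeonhole those values go to them, so strike 2, 6 from x_1, x_7.
x_1's domain is down to {4}, so x_1 = 4. So x_3 can't be 4.
x_7 has just one choice, so x_7 = 8. Strike 8 from x_5.
No further eliminations apply; x_2 can still be any of 1, 5, 7.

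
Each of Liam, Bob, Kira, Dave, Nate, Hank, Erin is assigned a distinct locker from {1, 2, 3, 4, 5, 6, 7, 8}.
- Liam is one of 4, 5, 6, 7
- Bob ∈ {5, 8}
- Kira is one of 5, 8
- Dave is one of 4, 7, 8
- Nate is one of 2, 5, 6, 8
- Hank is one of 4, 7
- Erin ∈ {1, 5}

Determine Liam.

6

The 7 variables together cover exactly {1, 2, 4, 5, 6, 7, 8} — 7 values for 7 variables — and 1 appears only in Erin's list, so Erin = 1.
The 6 still-open variables together cover exactly {2, 4, 5, 6, 7, 8} — 6 values for 6 variables — and 2 appears only in Nate's list, so Nate = 2.
The 5 still-open variables together cover exactly {4, 5, 6, 7, 8} — 5 values for 5 variables — and 6 appears only in Liam's list, so Liam = 6.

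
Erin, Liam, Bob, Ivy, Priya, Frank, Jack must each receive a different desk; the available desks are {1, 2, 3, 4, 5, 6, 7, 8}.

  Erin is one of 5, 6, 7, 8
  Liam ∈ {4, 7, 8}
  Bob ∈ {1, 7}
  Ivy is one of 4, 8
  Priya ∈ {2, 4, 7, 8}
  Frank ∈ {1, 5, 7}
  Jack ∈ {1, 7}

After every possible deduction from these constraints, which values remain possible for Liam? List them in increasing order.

4, 8

Among the 7 variables, 2 fits only Priya (and all 7 values in {1, 2, 4, 5, 6, 7, 8} must be used), so Priya = 2.
Among the 6 still-open variables, 6 fits only Erin (and all 6 values in {1, 4, 5, 6, 7, 8} must be used), so Erin = 6.
The 5 still-open variables draw from only 5 values {1, 4, 5, 7, 8}, so each is used; only Frank can be 5, hence Frank = 5.
The 2 variables Bob and Jack are confined to {1, 7}, which locks those values in; drop them from Liam.
No further eliminations apply; Liam can still be any of 4, 8.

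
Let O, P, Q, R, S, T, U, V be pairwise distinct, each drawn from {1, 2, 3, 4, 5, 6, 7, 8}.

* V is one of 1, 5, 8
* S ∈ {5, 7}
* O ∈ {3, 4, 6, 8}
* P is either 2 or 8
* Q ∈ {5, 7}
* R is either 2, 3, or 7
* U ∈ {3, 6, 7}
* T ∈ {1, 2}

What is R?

The 8 variables draw from only 8 values {1, 2, 3, 4, 5, 6, 7, 8}, so each is used; only O can be 4, hence O = 4.
Among the 7 still-open variables, 6 fits only U (and all 7 values in {1, 2, 3, 5, 6, 7, 8} must be used), so U = 6.
The 6 still-open variables together cover exactly {1, 2, 3, 5, 7, 8} — 6 values for 6 variables — and 3 appears only in R's list, so R = 3.

3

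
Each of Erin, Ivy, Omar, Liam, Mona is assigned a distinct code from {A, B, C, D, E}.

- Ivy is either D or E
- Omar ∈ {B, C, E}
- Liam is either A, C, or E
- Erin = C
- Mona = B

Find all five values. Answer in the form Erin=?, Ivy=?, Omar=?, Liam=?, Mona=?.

Erin=C, Ivy=D, Omar=E, Liam=A, Mona=B

Erin has just one choice, so Erin = C. Strike C from Omar, Liam.
That leaves Mona = B. Remove B from Omar.
Omar's domain is down to {E}, so Omar = E. So Ivy, Liam can't be E.
That leaves Liam = A.
Ivy has just one choice, so Ivy = D.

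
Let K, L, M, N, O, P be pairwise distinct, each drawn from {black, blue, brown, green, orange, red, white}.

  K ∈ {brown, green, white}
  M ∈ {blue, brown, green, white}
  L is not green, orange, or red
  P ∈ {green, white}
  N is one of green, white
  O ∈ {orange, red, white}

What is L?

black

N and P share exactly the 2 values {green, white}; by pigeonhole those values go to them, so strike green, white from K, L, M, O.
K's domain is down to {brown}, so K = brown. Remove brown from L, M.
M's domain is down to {blue}, so M = blue. Remove blue from L.
So L = black.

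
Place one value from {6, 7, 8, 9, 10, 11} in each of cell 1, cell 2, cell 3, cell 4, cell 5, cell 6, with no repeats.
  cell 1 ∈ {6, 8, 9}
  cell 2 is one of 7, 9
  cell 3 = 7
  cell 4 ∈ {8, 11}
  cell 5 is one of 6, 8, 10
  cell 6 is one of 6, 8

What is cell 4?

11

cell 3 must be 7 (only option left). So cell 2 can't be 7.
cell 2's domain is down to {9}, so cell 2 = 9. Strike 9 from cell 1.
The 4 still-open variables draw from only 4 values {6, 8, 10, 11}, so each is used; only cell 5 can be 10, hence cell 5 = 10.
The 3 still-open variables together cover exactly {6, 8, 11} — 3 values for 3 variables — and 11 appears only in cell 4's list, so cell 4 = 11.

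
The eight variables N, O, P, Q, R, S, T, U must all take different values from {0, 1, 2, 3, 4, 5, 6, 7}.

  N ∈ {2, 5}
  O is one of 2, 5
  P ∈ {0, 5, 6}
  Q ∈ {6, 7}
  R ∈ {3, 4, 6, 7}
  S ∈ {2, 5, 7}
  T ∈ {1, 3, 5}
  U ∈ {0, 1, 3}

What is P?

The 8 variables draw from only 8 values {0, 1, 2, 3, 4, 5, 6, 7}, so each is used; only R can be 4, hence R = 4.
N and O share exactly the 2 values {2, 5}; by pigeonhole those values go to them, so strike 2, 5 from P, S, T.
S has just one choice, so S = 7. Strike 7 from Q.
Q's domain is down to {6}, so Q = 6. So P can't be 6.
So P = 0.

0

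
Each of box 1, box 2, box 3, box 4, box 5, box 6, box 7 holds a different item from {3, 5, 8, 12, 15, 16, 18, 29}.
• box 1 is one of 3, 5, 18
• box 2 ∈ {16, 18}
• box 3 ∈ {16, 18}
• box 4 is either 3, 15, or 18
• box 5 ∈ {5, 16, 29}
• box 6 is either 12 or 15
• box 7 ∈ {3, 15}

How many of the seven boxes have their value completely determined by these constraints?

Among the 7 variables, 12 fits only box 6 (and all 7 values in {3, 5, 12, 15, 16, 18, 29} must be used), so box 6 = 12.
Among the 6 still-open variables, 29 fits only box 5 (and all 6 values in {3, 5, 15, 16, 18, 29} must be used), so box 5 = 29.
The 5 still-open variables together cover exactly {3, 5, 15, 16, 18} — 5 values for 5 variables — and 5 appears only in box 1's list, so box 1 = 5.
The 2 variables box 2 and box 3 are confined to {16, 18}, which locks those values in; drop them from box 4.
Determined: box 1=5, box 5=29, box 6=12. The other boxes each still have more than one consistent value. That makes 3.

3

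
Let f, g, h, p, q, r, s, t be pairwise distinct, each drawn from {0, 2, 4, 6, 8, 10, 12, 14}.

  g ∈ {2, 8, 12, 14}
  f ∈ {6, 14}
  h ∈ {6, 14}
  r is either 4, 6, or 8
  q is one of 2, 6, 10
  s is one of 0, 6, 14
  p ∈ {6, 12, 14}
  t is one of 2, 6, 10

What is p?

12

The 8 variables draw from only 8 values {0, 2, 4, 6, 8, 10, 12, 14}, so each is used; only s can be 0, hence s = 0.
The 7 still-open variables together cover exactly {2, 4, 6, 8, 10, 12, 14} — 7 values for 7 variables — and 4 appears only in r's list, so r = 4.
The 6 still-open variables together cover exactly {2, 6, 8, 10, 12, 14} — 6 values for 6 variables — and 8 appears only in g's list, so g = 8.
The 5 still-open variables together cover exactly {2, 6, 10, 12, 14} — 5 values for 5 variables — and 12 appears only in p's list, so p = 12.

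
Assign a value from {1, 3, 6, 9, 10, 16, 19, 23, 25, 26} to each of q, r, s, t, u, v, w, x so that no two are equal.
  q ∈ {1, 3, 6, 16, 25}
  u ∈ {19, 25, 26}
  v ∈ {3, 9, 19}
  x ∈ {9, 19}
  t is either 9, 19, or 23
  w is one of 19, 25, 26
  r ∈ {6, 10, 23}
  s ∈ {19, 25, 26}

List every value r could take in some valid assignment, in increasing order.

6, 10

The 3 variables s, u, w are confined to {19, 25, 26}, which locks those values in; drop them from q, t, v, x.
x's domain is down to {9}, so x = 9. So t, v can't be 9.
t must be 23 (only option left). Remove 23 from r.
v has just one choice, so v = 3. Eliminate 3 elsewhere: q.
No further eliminations apply; r can still be any of 6, 10.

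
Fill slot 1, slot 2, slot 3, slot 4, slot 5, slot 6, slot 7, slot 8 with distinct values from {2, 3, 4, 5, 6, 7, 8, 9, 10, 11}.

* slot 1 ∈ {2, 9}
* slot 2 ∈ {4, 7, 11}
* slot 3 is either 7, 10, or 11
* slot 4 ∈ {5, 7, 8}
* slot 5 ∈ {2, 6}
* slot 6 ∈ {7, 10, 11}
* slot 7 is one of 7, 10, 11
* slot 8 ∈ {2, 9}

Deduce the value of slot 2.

slot 1 and slot 8 share exactly the 2 values {2, 9}; by pigeonhole those values go to them, so strike 2, 9 from slot 5.
slot 5's domain is down to {6}, so slot 5 = 6.
slot 3, slot 6, slot 7 share exactly the 3 values {7, 10, 11}; by pigeonhole those values go to them, so strike 7, 10, 11 from slot 2, slot 4.
So slot 2 = 4.

4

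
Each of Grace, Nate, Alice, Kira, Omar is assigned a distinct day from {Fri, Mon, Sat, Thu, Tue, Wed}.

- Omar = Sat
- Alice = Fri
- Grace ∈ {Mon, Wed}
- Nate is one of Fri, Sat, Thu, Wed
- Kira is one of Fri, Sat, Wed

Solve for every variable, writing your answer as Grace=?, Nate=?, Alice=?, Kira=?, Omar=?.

Grace=Mon, Nate=Thu, Alice=Fri, Kira=Wed, Omar=Sat

Alice must be Fri (only option left). So Nate, Kira can't be Fri.
Omar must be Sat (only option left). Strike Sat from Nate, Kira.
That leaves Kira = Wed. Remove Wed from Grace, Nate.
Grace must be Mon (only option left).
That leaves Nate = Thu.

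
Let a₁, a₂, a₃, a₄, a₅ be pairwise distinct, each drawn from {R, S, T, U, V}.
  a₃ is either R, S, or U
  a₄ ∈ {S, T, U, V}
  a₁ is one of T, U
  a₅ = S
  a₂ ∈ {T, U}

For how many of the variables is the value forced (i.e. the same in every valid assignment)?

3

a₅ has just one choice, so a₅ = S. Strike S from a₃, a₄.
Among the 4 still-open variables, R fits only a₃ (and all 4 values in {R, T, U, V} must be used), so a₃ = R.
The 3 still-open variables draw from only 3 values {T, U, V}, so each is used; only a₄ can be V, hence a₄ = V.
Determined: a₃=R, a₄=V, a₅=S. The other variables each still have more than one consistent value. That makes 3.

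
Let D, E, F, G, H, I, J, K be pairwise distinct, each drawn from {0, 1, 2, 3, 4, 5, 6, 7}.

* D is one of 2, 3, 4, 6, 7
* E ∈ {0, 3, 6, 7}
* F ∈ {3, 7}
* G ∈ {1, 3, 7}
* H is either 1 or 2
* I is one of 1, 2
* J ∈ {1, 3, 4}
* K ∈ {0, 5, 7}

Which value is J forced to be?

4

Among the 8 variables, 5 fits only K (and all 8 values in {0, 1, 2, 3, 4, 5, 6, 7} must be used), so K = 5.
The 7 still-open variables together cover exactly {0, 1, 2, 3, 4, 6, 7} — 7 values for 7 variables — and 0 appears only in E's list, so E = 0.
The 6 still-open variables together cover exactly {1, 2, 3, 4, 6, 7} — 6 values for 6 variables — and 6 appears only in D's list, so D = 6.
The 5 still-open variables together cover exactly {1, 2, 3, 4, 7} — 5 values for 5 variables — and 4 appears only in J's list, so J = 4.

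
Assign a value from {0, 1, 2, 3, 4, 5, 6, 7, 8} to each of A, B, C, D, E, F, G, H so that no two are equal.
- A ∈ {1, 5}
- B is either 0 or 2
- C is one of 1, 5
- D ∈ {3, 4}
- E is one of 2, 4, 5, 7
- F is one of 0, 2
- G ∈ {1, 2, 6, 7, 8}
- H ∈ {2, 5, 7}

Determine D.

3

A and C share exactly the 2 values {1, 5}; by pigeonhole those values go to them, so strike 1, 5 from E, G, H.
The 2 variables B and F are confined to {0, 2}, which locks those values in; drop them from E, G, H.
That leaves H = 7. So E, G can't be 7.
E has just one choice, so E = 4. Remove 4 from D.
So D = 3.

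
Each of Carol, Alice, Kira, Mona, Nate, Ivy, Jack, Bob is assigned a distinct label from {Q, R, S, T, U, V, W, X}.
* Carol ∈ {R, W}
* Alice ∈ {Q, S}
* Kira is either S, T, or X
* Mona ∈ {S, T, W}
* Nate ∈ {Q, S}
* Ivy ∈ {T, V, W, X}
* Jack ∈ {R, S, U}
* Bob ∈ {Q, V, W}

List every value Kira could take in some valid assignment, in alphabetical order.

T, X

The 8 variables together cover exactly {Q, R, S, T, U, V, W, X} — 8 values for 8 variables — and U appears only in Jack's list, so Jack = U.
The 7 still-open variables draw from only 7 values {Q, R, S, T, V, W, X}, so each is used; only Carol can be R, hence Carol = R.
Alice and Nate share exactly the 2 values {Q, S}; by pigeonhole those values go to them, so strike Q, S from Kira, Mona, Bob.
No further eliminations apply; Kira can still be any of T, X.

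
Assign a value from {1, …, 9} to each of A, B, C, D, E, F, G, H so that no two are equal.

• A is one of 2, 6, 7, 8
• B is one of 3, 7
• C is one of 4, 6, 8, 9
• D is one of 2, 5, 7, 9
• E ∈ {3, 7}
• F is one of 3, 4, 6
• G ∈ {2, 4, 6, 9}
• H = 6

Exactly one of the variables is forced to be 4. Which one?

H must be 6 (only option left). Remove 6 from A, C, F, G.
The 7 still-open variables together cover exactly {2, 3, 4, 5, 7, 8, 9} — 7 values for 7 variables — and 5 appears only in D's list, so D = 5.
B and E share exactly the 2 values {3, 7}; by pigeonhole those values go to them, so strike 3, 7 from A, F.
So 4 goes to F.

F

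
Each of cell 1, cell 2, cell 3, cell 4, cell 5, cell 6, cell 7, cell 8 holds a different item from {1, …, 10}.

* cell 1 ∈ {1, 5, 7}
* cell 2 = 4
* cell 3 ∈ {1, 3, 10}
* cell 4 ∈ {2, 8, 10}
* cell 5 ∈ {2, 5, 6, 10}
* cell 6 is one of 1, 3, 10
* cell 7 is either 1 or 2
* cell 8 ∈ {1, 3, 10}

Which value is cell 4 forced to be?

cell 2 must be 4 (only option left).
cell 3, cell 6, cell 8 between them cover only {1, 3, 10} — a naked triple. Remove those values from cell 1, cell 4, cell 5, cell 7.
cell 7 must be 2 (only option left). Remove 2 from cell 4, cell 5.
So cell 4 = 8.

8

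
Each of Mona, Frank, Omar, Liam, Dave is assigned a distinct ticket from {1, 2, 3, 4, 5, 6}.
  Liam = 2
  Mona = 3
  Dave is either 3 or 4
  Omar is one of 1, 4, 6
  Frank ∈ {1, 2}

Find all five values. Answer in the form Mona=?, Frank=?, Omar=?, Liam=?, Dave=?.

Mona must be 3 (only option left). Strike 3 from Dave.
Liam must be 2 (only option left). So Frank can't be 2.
Dave must be 4 (only option left). Strike 4 from Omar.
That leaves Frank = 1. Remove 1 from Omar.
Omar must be 6 (only option left).

Mona=3, Frank=1, Omar=6, Liam=2, Dave=4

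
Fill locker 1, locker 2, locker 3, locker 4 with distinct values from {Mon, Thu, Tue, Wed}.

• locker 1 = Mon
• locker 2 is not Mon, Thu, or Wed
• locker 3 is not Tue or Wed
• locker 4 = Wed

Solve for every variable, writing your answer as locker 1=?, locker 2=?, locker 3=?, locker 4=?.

locker 1=Mon, locker 2=Tue, locker 3=Thu, locker 4=Wed

locker 1's domain is down to {Mon}, so locker 1 = Mon. Eliminate Mon elsewhere: locker 3.
That leaves locker 2 = Tue.
That leaves locker 3 = Thu.
locker 4 must be Wed (only option left).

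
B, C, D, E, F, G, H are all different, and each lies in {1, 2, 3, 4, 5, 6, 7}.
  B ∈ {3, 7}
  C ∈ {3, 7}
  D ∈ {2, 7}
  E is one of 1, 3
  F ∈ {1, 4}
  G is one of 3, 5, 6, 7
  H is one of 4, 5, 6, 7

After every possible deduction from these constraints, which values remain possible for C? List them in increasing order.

3, 7

Among the 7 variables, 2 fits only D (and all 7 values in {1, 2, 3, 4, 5, 6, 7} must be used), so D = 2.
The 2 variables B and C are confined to {3, 7}, which locks those values in; drop them from E, G, H.
That leaves E = 1. Remove 1 from F.
F must be 4 (only option left). Eliminate 4 elsewhere: H.
No further eliminations apply; C can still be any of 3, 7.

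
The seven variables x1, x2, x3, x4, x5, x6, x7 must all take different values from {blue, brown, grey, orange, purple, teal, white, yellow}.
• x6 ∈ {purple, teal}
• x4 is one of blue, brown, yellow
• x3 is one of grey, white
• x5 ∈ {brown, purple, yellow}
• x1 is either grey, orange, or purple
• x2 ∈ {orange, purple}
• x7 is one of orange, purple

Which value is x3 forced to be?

white

x2 and x7 between them cover only {orange, purple} — a naked pair. Remove those values from x1, x5, x6.
x1's domain is down to {grey}, so x1 = grey. Strike grey from x3.
So x3 = white.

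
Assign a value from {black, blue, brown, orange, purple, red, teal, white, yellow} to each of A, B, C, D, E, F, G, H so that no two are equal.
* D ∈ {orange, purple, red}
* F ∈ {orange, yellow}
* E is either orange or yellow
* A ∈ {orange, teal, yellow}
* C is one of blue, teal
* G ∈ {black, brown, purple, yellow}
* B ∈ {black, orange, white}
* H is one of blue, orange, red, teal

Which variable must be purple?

E and F share exactly the 2 values {orange, yellow}; by pigeonhole those values go to them, so strike orange, yellow from A, B, D, G, H.
That leaves A = teal. Strike teal from C, H.
C's domain is down to {blue}, so C = blue. So H can't be blue.
H's domain is down to {red}, so H = red. Strike red from D.
So purple goes to D.

D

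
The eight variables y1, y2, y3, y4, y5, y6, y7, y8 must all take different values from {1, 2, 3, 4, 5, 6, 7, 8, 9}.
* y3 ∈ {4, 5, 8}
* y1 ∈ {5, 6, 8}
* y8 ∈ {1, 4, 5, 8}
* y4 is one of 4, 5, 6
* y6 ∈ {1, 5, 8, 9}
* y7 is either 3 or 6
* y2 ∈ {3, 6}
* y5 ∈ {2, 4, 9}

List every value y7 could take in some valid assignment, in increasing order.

Among the 8 variables, 2 fits only y5 (and all 8 values in {1, 2, 3, 4, 5, 6, 8, 9} must be used), so y5 = 2.
Among the 7 still-open variables, 9 fits only y6 (and all 7 values in {1, 3, 4, 5, 6, 8, 9} must be used), so y6 = 9.
Among the 6 still-open variables, 1 fits only y8 (and all 6 values in {1, 3, 4, 5, 6, 8} must be used), so y8 = 1.
The 2 variables y2 and y7 are confined to {3, 6}, which locks those values in; drop them from y1, y4.
No further eliminations apply; y7 can still be any of 3, 6.

3, 6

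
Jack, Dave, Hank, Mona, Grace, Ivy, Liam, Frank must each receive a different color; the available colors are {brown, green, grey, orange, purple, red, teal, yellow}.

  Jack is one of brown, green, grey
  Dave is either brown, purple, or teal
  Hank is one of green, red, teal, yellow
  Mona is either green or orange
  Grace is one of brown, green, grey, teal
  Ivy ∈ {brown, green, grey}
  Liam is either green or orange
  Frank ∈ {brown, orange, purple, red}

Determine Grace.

teal

The 8 variables together cover exactly {brown, green, grey, orange, purple, red, teal, yellow} — 8 values for 8 variables — and yellow appears only in Hank's list, so Hank = yellow.
The 7 still-open variables draw from only 7 values {brown, green, grey, orange, purple, red, teal}, so each is used; only Frank can be red, hence Frank = red.
The 6 still-open variables together cover exactly {brown, green, grey, orange, purple, teal} — 6 values for 6 variables — and purple appears only in Dave's list, so Dave = purple.
The 5 still-open variables draw from only 5 values {brown, green, grey, orange, teal}, so each is used; only Grace can be teal, hence Grace = teal.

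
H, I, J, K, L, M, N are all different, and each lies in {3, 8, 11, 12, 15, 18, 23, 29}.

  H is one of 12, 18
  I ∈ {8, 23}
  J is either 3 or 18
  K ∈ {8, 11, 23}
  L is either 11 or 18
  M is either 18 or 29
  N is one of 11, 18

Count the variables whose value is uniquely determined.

3

The 7 variables draw from only 7 values {3, 8, 11, 12, 18, 23, 29}, so each is used; only J can be 3, hence J = 3.
Among the 6 still-open variables, 12 fits only H (and all 6 values in {8, 11, 12, 18, 23, 29} must be used), so H = 12.
The 5 still-open variables together cover exactly {8, 11, 18, 23, 29} — 5 values for 5 variables — and 29 appears only in M's list, so M = 29.
L and N between them cover only {11, 18} — a naked pair. Remove those values from K.
Determined: H=12, J=3, M=29. The other variables each still have more than one consistent value. That makes 3.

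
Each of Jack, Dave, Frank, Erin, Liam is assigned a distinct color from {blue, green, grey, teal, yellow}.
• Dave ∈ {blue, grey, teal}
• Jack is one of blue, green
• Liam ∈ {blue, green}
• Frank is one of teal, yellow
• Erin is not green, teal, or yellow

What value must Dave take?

The 5 variables together cover exactly {blue, green, grey, teal, yellow} — 5 values for 5 variables — and yellow appears only in Frank's list, so Frank = yellow.
The 4 still-open variables together cover exactly {blue, green, grey, teal} — 4 values for 4 variables — and teal appears only in Dave's list, so Dave = teal.

teal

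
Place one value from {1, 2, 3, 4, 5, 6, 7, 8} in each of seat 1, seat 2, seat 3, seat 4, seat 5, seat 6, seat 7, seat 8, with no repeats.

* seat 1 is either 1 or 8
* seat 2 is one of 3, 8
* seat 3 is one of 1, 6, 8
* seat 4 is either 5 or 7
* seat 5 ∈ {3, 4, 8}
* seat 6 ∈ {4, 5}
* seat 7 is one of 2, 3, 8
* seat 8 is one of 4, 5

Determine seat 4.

The 8 variables together cover exactly {1, 2, 3, 4, 5, 6, 7, 8} — 8 values for 8 variables — and 2 appears only in seat 7's list, so seat 7 = 2.
Among the 7 still-open variables, 6 fits only seat 3 (and all 7 values in {1, 3, 4, 5, 6, 7, 8} must be used), so seat 3 = 6.
The 6 still-open variables together cover exactly {1, 3, 4, 5, 7, 8} — 6 values for 6 variables — and 1 appears only in seat 1's list, so seat 1 = 1.
The 5 still-open variables draw from only 5 values {3, 4, 5, 7, 8}, so each is used; only seat 4 can be 7, hence seat 4 = 7.

7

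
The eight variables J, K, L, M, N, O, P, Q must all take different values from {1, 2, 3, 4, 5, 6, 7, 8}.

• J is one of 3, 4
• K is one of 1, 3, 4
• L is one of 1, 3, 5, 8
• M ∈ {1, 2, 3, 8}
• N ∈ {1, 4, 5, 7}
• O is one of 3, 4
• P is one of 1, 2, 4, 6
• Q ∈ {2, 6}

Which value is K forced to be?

1

The 8 variables together cover exactly {1, 2, 3, 4, 5, 6, 7, 8} — 8 values for 8 variables — and 7 appears only in N's list, so N = 7.
Among the 7 still-open variables, 5 fits only L (and all 7 values in {1, 2, 3, 4, 5, 6, 8} must be used), so L = 5.
The 6 still-open variables draw from only 6 values {1, 2, 3, 4, 6, 8}, so each is used; only M can be 8, hence M = 8.
J and O share exactly the 2 values {3, 4}; by pigeonhole those values go to them, so strike 3, 4 from K, P.
So K = 1.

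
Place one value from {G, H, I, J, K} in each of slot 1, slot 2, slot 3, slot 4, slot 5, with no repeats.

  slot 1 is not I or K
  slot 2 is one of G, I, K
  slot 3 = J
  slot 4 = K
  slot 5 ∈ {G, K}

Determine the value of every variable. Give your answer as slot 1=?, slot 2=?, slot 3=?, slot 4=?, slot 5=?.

slot 1=H, slot 2=I, slot 3=J, slot 4=K, slot 5=G

slot 3 has just one choice, so slot 3 = J. Strike J from slot 1.
That leaves slot 4 = K. So slot 2, slot 5 can't be K.
slot 5 has just one choice, so slot 5 = G. Eliminate G elsewhere: slot 1, slot 2.
That leaves slot 1 = H.
slot 2's domain is down to {I}, so slot 2 = I.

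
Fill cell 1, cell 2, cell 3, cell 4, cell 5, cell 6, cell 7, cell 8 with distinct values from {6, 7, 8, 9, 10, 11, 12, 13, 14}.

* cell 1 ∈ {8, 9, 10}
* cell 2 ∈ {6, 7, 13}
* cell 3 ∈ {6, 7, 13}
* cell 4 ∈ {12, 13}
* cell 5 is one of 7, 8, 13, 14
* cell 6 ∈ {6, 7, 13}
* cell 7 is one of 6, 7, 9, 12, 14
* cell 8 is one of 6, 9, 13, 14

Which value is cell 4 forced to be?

Among the 8 variables, 10 fits only cell 1 (and all 8 values in {6, 7, 8, 9, 10, 12, 13, 14} must be used), so cell 1 = 10.
The 7 still-open variables draw from only 7 values {6, 7, 8, 9, 12, 13, 14}, so each is used; only cell 5 can be 8, hence cell 5 = 8.
cell 2, cell 3, cell 6 between them cover only {6, 7, 13} — a naked triple. Remove those values from cell 4, cell 7, cell 8.
So cell 4 = 12.

12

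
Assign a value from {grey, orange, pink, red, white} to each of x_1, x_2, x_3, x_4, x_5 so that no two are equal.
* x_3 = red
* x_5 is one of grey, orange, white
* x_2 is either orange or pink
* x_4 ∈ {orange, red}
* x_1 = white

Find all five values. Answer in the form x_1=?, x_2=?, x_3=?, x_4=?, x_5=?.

x_1's domain is down to {white}, so x_1 = white. Eliminate white elsewhere: x_5.
That leaves x_3 = red. So x_4 can't be red.
x_4 has just one choice, so x_4 = orange. So x_2, x_5 can't be orange.
x_5 must be grey (only option left).
x_2 has just one choice, so x_2 = pink.

x_1=white, x_2=pink, x_3=red, x_4=orange, x_5=grey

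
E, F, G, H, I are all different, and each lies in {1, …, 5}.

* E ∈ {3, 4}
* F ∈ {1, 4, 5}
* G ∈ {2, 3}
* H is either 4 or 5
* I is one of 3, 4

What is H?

5

The 5 variables together cover exactly {1, 2, 3, 4, 5} — 5 values for 5 variables — and 1 appears only in F's list, so F = 1.
The 4 still-open variables draw from only 4 values {2, 3, 4, 5}, so each is used; only G can be 2, hence G = 2.
The 3 still-open variables draw from only 3 values {3, 4, 5}, so each is used; only H can be 5, hence H = 5.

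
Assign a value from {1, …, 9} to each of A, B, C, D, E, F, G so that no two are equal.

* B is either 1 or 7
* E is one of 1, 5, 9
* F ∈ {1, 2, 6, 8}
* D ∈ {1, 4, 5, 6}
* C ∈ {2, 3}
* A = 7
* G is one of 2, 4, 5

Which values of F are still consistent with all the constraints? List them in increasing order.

A must be 7 (only option left). Remove 7 from B.
B has just one choice, so B = 1. Strike 1 from D, E, F.
No further eliminations apply; F can still be any of 2, 6, 8.

2, 6, 8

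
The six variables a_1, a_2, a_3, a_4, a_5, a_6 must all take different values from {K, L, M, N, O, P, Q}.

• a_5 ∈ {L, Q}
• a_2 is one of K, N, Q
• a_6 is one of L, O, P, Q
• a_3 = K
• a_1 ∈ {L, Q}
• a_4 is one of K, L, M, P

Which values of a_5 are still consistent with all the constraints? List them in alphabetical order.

a_3 must be K (only option left). So a_2, a_4 can't be K.
a_1 and a_5 share exactly the 2 values {L, Q}; by pigeonhole those values go to them, so strike L, Q from a_2, a_4, a_6.
a_2 has just one choice, so a_2 = N.
No further eliminations apply; a_5 can still be any of L, Q.

L, Q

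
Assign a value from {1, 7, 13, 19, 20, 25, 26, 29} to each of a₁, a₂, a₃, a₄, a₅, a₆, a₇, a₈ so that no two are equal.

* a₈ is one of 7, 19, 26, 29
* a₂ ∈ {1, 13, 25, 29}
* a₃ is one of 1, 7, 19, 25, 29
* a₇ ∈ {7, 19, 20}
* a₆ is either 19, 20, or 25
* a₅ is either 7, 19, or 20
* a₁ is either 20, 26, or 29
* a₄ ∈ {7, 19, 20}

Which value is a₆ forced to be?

25

The 8 variables together cover exactly {1, 7, 13, 19, 20, 25, 26, 29} — 8 values for 8 variables — and 13 appears only in a₂'s list, so a₂ = 13.
The 7 still-open variables draw from only 7 values {1, 7, 19, 20, 25, 26, 29}, so each is used; only a₃ can be 1, hence a₃ = 1.
The 6 still-open variables draw from only 6 values {7, 19, 20, 25, 26, 29}, so each is used; only a₆ can be 25, hence a₆ = 25.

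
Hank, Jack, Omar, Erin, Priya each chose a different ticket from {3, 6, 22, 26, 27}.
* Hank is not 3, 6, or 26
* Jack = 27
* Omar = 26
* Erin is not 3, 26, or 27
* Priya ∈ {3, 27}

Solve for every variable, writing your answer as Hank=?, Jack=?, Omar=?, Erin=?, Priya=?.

Jack has just one choice, so Jack = 27. So Hank, Priya can't be 27.
Omar's domain is down to {26}, so Omar = 26.
Priya has just one choice, so Priya = 3.
Hank has just one choice, so Hank = 22. Eliminate 22 elsewhere: Erin.
That leaves Erin = 6.

Hank=22, Jack=27, Omar=26, Erin=6, Priya=3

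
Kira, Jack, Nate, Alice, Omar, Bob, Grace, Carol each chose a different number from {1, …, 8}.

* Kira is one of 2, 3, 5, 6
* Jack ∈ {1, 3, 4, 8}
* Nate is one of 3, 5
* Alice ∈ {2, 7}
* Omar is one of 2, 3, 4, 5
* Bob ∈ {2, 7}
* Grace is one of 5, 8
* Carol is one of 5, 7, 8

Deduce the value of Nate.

The 8 variables draw from only 8 values {1, 2, 3, 4, 5, 6, 7, 8}, so each is used; only Jack can be 1, hence Jack = 1.
Among the 7 still-open variables, 4 fits only Omar (and all 7 values in {2, 3, 4, 5, 6, 7, 8} must be used), so Omar = 4.
The 6 still-open variables together cover exactly {2, 3, 5, 6, 7, 8} — 6 values for 6 variables — and 6 appears only in Kira's list, so Kira = 6.
Among the 5 still-open variables, 3 fits only Nate (and all 5 values in {2, 3, 5, 7, 8} must be used), so Nate = 3.

3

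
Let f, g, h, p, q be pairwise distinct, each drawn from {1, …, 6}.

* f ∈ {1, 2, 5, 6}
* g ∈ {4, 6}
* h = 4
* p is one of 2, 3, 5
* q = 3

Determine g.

6

h's domain is down to {4}, so h = 4. Eliminate 4 elsewhere: g.
So g = 6.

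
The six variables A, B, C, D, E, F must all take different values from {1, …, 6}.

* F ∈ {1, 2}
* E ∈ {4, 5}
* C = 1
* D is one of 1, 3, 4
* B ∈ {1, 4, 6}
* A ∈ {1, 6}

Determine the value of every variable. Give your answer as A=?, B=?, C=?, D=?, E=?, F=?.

A=6, B=4, C=1, D=3, E=5, F=2

C's domain is down to {1}, so C = 1. Remove 1 from A, B, D, F.
That leaves F = 2.
A has just one choice, so A = 6. Strike 6 from B.
B has just one choice, so B = 4. Strike 4 from D, E.
That leaves D = 3.
E's domain is down to {5}, so E = 5.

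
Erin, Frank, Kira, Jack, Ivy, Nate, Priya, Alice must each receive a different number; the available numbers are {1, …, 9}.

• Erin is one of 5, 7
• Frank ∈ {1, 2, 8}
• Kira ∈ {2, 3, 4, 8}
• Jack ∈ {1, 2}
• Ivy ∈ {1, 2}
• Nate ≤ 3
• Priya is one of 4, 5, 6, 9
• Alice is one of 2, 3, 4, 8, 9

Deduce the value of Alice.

Jack and Ivy between them cover only {1, 2} — a naked pair. Remove those values from Frank, Kira, Nate, Alice.
Frank must be 8 (only option left). Strike 8 from Kira, Alice.
Nate's domain is down to {3}, so Nate = 3. So Kira, Alice can't be 3.
Kira has just one choice, so Kira = 4. So Priya, Alice can't be 4.
So Alice = 9.

9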